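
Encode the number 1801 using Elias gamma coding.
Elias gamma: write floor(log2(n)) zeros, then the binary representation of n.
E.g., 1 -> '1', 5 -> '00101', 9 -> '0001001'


num_bits = floor(log2(1801)) + 1 = 11
leading_zeros = num_bits - 1 = 10
binary(1801) = 11100001001

Elias gamma(1801) = '0000000000' + '11100001001' = 000000000011100001001 (21 bits)


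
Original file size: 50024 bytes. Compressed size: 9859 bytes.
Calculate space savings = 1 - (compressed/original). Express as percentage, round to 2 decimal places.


ratio = compressed/original = 9859/50024 = 0.197085
savings = 1 - ratio = 1 - 0.197085 = 0.802915
as a percentage: 0.802915 * 100 = 80.29%

Space savings = 1 - 9859/50024 = 80.29%


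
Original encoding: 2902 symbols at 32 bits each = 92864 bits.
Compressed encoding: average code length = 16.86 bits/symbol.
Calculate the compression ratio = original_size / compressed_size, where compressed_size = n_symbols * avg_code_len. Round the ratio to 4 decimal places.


original_size = n_symbols * orig_bits = 2902 * 32 = 92864 bits
compressed_size = n_symbols * avg_code_len = 2902 * 16.86 = 48927.72 bits
ratio = original_size / compressed_size = 92864 / 48927.72 = 1.898

Compression ratio = 1.898


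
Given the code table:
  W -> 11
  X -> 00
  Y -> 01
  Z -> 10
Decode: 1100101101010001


Decoding:
11 -> W
00 -> X
10 -> Z
11 -> W
01 -> Y
01 -> Y
00 -> X
01 -> Y


Result: WXZWYYXY


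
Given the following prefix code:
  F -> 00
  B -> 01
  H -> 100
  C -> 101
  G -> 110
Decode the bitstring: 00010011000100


Decoding step by step:
Bits 00 -> F
Bits 01 -> B
Bits 00 -> F
Bits 110 -> G
Bits 00 -> F
Bits 100 -> H


Decoded message: FBFGFH


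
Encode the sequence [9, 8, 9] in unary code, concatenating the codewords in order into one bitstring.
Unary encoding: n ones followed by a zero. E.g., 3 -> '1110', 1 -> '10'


Encode each number as n ones followed by a terminating 0:
  9 -> 1111111110 (10 bits)
  8 -> 111111110 (9 bits)
  9 -> 1111111110 (10 bits)
Total length = 10 + 9 + 10 = 29 bits.

Unary([9, 8, 9]) = 11111111101111111101111111110 (29 bits)


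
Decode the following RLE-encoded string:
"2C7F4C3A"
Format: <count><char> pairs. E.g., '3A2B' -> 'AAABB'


Expanding each <count><char> pair:
  2C -> 'CC'
  7F -> 'FFFFFFF'
  4C -> 'CCCC'
  3A -> 'AAA'

Decoded = CCFFFFFFFCCCCAAA


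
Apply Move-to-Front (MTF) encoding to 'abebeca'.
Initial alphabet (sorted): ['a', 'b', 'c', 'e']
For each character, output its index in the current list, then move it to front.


MTF encoding:
'a': index 0 in ['a', 'b', 'c', 'e'] -> ['a', 'b', 'c', 'e']
'b': index 1 in ['a', 'b', 'c', 'e'] -> ['b', 'a', 'c', 'e']
'e': index 3 in ['b', 'a', 'c', 'e'] -> ['e', 'b', 'a', 'c']
'b': index 1 in ['e', 'b', 'a', 'c'] -> ['b', 'e', 'a', 'c']
'e': index 1 in ['b', 'e', 'a', 'c'] -> ['e', 'b', 'a', 'c']
'c': index 3 in ['e', 'b', 'a', 'c'] -> ['c', 'e', 'b', 'a']
'a': index 3 in ['c', 'e', 'b', 'a'] -> ['a', 'c', 'e', 'b']


Output: [0, 1, 3, 1, 1, 3, 3]


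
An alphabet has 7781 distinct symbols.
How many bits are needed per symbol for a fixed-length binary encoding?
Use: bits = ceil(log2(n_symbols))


log2(7781) = 12.9257
Bracket: 2^12 = 4096 < 7781 <= 2^13 = 8192
So ceil(log2(7781)) = 13

bits = ceil(log2(7781)) = ceil(12.9257) = 13 bits


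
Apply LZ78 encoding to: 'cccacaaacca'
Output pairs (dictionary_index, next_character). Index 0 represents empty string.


LZ78 encoding steps:
Dictionary: {0: ''}
Step 1: w='' (idx 0), next='c' -> output (0, 'c'), add 'c' as idx 1
Step 2: w='c' (idx 1), next='c' -> output (1, 'c'), add 'cc' as idx 2
Step 3: w='' (idx 0), next='a' -> output (0, 'a'), add 'a' as idx 3
Step 4: w='c' (idx 1), next='a' -> output (1, 'a'), add 'ca' as idx 4
Step 5: w='a' (idx 3), next='a' -> output (3, 'a'), add 'aa' as idx 5
Step 6: w='cc' (idx 2), next='a' -> output (2, 'a'), add 'cca' as idx 6


Encoded: [(0, 'c'), (1, 'c'), (0, 'a'), (1, 'a'), (3, 'a'), (2, 'a')]


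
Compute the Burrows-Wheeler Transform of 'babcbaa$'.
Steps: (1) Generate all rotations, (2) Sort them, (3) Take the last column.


Rotations (sorted):
  0: $babcbaa -> last char: a
  1: a$babcba -> last char: a
  2: aa$babcb -> last char: b
  3: abcbaa$b -> last char: b
  4: baa$babc -> last char: c
  5: babcbaa$ -> last char: $
  6: bcbaa$ba -> last char: a
  7: cbaa$bab -> last char: b


BWT = aabbc$ab


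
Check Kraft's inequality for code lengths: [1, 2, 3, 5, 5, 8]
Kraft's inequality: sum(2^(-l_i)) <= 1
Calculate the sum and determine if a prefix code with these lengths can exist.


Sum = 2^(-1) + 2^(-2) + 2^(-3) + 2^(-5) + 2^(-5) + 2^(-8)
    = 0.5 + 0.25 + 0.125 + 0.03125 + 0.03125 + 0.00390625
    = 241/256 = 0.94140625
Since 0.94140625 <= 1, Kraft's inequality IS satisfied.
A prefix code with these lengths CAN exist.

Kraft sum = 0.94140625. Satisfied.


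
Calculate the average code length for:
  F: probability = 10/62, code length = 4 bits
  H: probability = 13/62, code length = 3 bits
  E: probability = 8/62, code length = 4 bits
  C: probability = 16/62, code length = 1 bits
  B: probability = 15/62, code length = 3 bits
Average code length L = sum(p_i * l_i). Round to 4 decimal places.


Weighted contributions p_i * l_i:
  F: (10/62) * 4 = 40/62
  H: (13/62) * 3 = 39/62
  E: (8/62) * 4 = 32/62
  C: (16/62) * 1 = 16/62
  B: (15/62) * 3 = 45/62
Sum = (40 + 39 + 32 + 16 + 45)/62 = 172/62

L = 172/62 = 2.7742 bits/symbol


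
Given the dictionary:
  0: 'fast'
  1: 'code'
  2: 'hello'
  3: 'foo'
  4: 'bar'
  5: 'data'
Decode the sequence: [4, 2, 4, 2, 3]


Look up each index in the dictionary:
  4 -> 'bar'
  2 -> 'hello'
  4 -> 'bar'
  2 -> 'hello'
  3 -> 'foo'

Decoded: "bar hello bar hello foo"


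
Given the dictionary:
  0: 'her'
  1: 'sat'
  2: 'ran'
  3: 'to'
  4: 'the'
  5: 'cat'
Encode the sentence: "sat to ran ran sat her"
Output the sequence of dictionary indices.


Look up each word in the dictionary:
  'sat' -> 1
  'to' -> 3
  'ran' -> 2
  'ran' -> 2
  'sat' -> 1
  'her' -> 0

Encoded: [1, 3, 2, 2, 1, 0]


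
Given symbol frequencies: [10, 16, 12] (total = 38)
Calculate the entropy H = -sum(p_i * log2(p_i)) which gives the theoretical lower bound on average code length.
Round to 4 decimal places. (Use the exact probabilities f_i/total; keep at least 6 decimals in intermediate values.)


Per-symbol terms -p_i * log2(p_i) with p_i = f_i/38:
  p = 10/38 = 0.263158: log2(p) = -1.925999, -p*log2(p) = 0.506842
  p = 16/38 = 0.421053: log2(p) = -1.247928, -p*log2(p) = 0.525443
  p = 12/38 = 0.315789: log2(p) = -1.662965, -p*log2(p) = 0.525147
H = 0.506842 + 0.525443 + 0.525147 = 1.557432

H = 1.5574 bits/symbol


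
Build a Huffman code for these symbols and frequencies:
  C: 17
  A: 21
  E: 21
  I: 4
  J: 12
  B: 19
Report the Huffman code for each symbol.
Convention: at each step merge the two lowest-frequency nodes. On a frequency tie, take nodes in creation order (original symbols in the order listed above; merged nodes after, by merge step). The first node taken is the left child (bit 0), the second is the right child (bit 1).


Huffman tree construction:
Step 1: Merge I(4) + J(12) = 16
Step 2: Merge (I+J)(16) + C(17) = 33
Step 3: Merge B(19) + A(21) = 40
Step 4: Merge E(21) + ((I+J)+C)(33) = 54
Step 5: Merge (B+A)(40) + (E+((I+J)+C))(54) = 94
Read each symbol's code off the tree from the root (left child = 0, right child = 1).

Codes:
  C: 111 (length 3)
  A: 01 (length 2)
  E: 10 (length 2)
  I: 1100 (length 4)
  J: 1101 (length 4)
  B: 00 (length 2)
Average code length: 237/94 = 2.5213 bits/symbol


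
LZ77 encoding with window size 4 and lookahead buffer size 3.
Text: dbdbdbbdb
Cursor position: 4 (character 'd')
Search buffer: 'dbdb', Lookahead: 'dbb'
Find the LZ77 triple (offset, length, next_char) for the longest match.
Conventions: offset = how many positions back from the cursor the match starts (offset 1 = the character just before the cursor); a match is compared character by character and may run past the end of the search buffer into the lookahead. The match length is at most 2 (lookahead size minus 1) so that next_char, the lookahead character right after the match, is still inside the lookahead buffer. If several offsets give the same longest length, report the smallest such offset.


Try each offset into the search buffer:
  offset=1 (pos 3, char 'b'): match length 0
  offset=2 (pos 2, char 'd'): match length 2
  offset=3 (pos 1, char 'b'): match length 0
  offset=4 (pos 0, char 'd'): match length 2
Longest match has length 2, found at offsets 2, 4; take the smallest, offset 2.
next_char = character at position 4 + 2 = 6 -> 'b'

Best match: offset=2, length=2 (matching 'db' starting at position 2)
LZ77 triple: (2, 2, 'b')


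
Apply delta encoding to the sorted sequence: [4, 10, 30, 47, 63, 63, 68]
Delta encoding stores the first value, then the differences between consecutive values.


First value: 4
Deltas:
  10 - 4 = 6
  30 - 10 = 20
  47 - 30 = 17
  63 - 47 = 16
  63 - 63 = 0
  68 - 63 = 5


Delta encoded: [4, 6, 20, 17, 16, 0, 5]


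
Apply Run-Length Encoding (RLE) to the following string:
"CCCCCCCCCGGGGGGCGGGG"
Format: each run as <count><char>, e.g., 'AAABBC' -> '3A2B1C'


Scanning runs left to right:
  i=0: run of 'C' x 9 -> '9C'
  i=9: run of 'G' x 6 -> '6G'
  i=15: run of 'C' x 1 -> '1C'
  i=16: run of 'G' x 4 -> '4G'

RLE = 9C6G1C4G


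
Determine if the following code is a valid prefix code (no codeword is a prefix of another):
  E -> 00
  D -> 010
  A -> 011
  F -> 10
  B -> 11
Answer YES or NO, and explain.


Checking each pair (does one codeword prefix another?):
  E='00' vs D='010': no prefix
  E='00' vs A='011': no prefix
  E='00' vs F='10': no prefix
  E='00' vs B='11': no prefix
  D='010' vs E='00': no prefix
  D='010' vs A='011': no prefix
  D='010' vs F='10': no prefix
  D='010' vs B='11': no prefix
  A='011' vs E='00': no prefix
  A='011' vs D='010': no prefix
  A='011' vs F='10': no prefix
  A='011' vs B='11': no prefix
  F='10' vs E='00': no prefix
  F='10' vs D='010': no prefix
  F='10' vs A='011': no prefix
  F='10' vs B='11': no prefix
  B='11' vs E='00': no prefix
  B='11' vs D='010': no prefix
  B='11' vs A='011': no prefix
  B='11' vs F='10': no prefix
No violation found over all pairs.

YES -- this is a valid prefix code. No codeword is a prefix of any other codeword.


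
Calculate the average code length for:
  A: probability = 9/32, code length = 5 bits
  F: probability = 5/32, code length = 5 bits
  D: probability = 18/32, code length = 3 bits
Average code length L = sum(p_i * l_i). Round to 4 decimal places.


Weighted contributions p_i * l_i:
  A: (9/32) * 5 = 45/32
  F: (5/32) * 5 = 25/32
  D: (18/32) * 3 = 54/32
Sum = (45 + 25 + 54)/32 = 124/32

L = 124/32 = 3.8750 bits/symbol


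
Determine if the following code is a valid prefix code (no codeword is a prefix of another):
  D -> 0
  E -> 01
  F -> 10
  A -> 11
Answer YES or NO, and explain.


Checking each pair (does one codeword prefix another?):
  D='0' vs E='01': prefix -- VIOLATION

NO -- this is NOT a valid prefix code. D (0) is a prefix of E (01).


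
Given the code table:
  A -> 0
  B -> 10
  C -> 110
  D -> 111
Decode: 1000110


Decoding:
10 -> B
0 -> A
0 -> A
110 -> C


Result: BAAC


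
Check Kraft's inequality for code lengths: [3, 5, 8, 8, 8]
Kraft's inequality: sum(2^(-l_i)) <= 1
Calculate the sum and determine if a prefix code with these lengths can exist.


Sum = 2^(-3) + 2^(-5) + 2^(-8) + 2^(-8) + 2^(-8)
    = 0.125 + 0.03125 + 0.00390625 + 0.00390625 + 0.00390625
    = 43/256 = 0.16796875
Since 0.16796875 <= 1, Kraft's inequality IS satisfied.
A prefix code with these lengths CAN exist.

Kraft sum = 0.16796875. Satisfied.


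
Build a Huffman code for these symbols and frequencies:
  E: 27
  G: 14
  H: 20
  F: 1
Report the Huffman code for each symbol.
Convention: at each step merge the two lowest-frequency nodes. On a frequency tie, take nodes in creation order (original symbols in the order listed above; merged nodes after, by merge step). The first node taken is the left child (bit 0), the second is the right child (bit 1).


Huffman tree construction:
Step 1: Merge F(1) + G(14) = 15
Step 2: Merge (F+G)(15) + H(20) = 35
Step 3: Merge E(27) + ((F+G)+H)(35) = 62
Read each symbol's code off the tree from the root (left child = 0, right child = 1).

Codes:
  E: 0 (length 1)
  G: 101 (length 3)
  H: 11 (length 2)
  F: 100 (length 3)
Average code length: 112/62 = 1.8065 bits/symbol


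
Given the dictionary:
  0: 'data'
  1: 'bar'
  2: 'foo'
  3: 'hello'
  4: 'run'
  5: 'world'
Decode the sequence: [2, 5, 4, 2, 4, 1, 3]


Look up each index in the dictionary:
  2 -> 'foo'
  5 -> 'world'
  4 -> 'run'
  2 -> 'foo'
  4 -> 'run'
  1 -> 'bar'
  3 -> 'hello'

Decoded: "foo world run foo run bar hello"


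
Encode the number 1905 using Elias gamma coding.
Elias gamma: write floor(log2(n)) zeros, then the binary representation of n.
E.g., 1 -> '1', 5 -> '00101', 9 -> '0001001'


num_bits = floor(log2(1905)) + 1 = 11
leading_zeros = num_bits - 1 = 10
binary(1905) = 11101110001

Elias gamma(1905) = '0000000000' + '11101110001' = 000000000011101110001 (21 bits)


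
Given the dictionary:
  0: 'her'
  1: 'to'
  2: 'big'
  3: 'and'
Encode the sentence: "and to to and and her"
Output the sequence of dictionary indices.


Look up each word in the dictionary:
  'and' -> 3
  'to' -> 1
  'to' -> 1
  'and' -> 3
  'and' -> 3
  'her' -> 0

Encoded: [3, 1, 1, 3, 3, 0]


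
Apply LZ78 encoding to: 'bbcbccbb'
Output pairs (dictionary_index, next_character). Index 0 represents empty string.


LZ78 encoding steps:
Dictionary: {0: ''}
Step 1: w='' (idx 0), next='b' -> output (0, 'b'), add 'b' as idx 1
Step 2: w='b' (idx 1), next='c' -> output (1, 'c'), add 'bc' as idx 2
Step 3: w='bc' (idx 2), next='c' -> output (2, 'c'), add 'bcc' as idx 3
Step 4: w='b' (idx 1), next='b' -> output (1, 'b'), add 'bb' as idx 4


Encoded: [(0, 'b'), (1, 'c'), (2, 'c'), (1, 'b')]


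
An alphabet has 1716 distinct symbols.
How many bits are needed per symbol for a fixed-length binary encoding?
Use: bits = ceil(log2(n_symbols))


log2(1716) = 10.7448
Bracket: 2^10 = 1024 < 1716 <= 2^11 = 2048
So ceil(log2(1716)) = 11

bits = ceil(log2(1716)) = ceil(10.7448) = 11 bits


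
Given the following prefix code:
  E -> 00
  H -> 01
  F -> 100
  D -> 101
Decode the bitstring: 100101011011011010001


Decoding step by step:
Bits 100 -> F
Bits 101 -> D
Bits 01 -> H
Bits 101 -> D
Bits 101 -> D
Bits 101 -> D
Bits 00 -> E
Bits 01 -> H


Decoded message: FDHDDDEH


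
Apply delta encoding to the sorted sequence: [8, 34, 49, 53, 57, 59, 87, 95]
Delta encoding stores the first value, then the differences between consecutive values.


First value: 8
Deltas:
  34 - 8 = 26
  49 - 34 = 15
  53 - 49 = 4
  57 - 53 = 4
  59 - 57 = 2
  87 - 59 = 28
  95 - 87 = 8


Delta encoded: [8, 26, 15, 4, 4, 2, 28, 8]


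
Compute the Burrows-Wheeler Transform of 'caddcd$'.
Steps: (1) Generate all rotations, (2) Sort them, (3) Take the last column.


Rotations (sorted):
  0: $caddcd -> last char: d
  1: addcd$c -> last char: c
  2: caddcd$ -> last char: $
  3: cd$cadd -> last char: d
  4: d$caddc -> last char: c
  5: dcd$cad -> last char: d
  6: ddcd$ca -> last char: a


BWT = dc$dcda


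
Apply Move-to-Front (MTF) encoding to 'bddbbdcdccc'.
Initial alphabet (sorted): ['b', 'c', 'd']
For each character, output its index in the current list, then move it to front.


MTF encoding:
'b': index 0 in ['b', 'c', 'd'] -> ['b', 'c', 'd']
'd': index 2 in ['b', 'c', 'd'] -> ['d', 'b', 'c']
'd': index 0 in ['d', 'b', 'c'] -> ['d', 'b', 'c']
'b': index 1 in ['d', 'b', 'c'] -> ['b', 'd', 'c']
'b': index 0 in ['b', 'd', 'c'] -> ['b', 'd', 'c']
'd': index 1 in ['b', 'd', 'c'] -> ['d', 'b', 'c']
'c': index 2 in ['d', 'b', 'c'] -> ['c', 'd', 'b']
'd': index 1 in ['c', 'd', 'b'] -> ['d', 'c', 'b']
'c': index 1 in ['d', 'c', 'b'] -> ['c', 'd', 'b']
'c': index 0 in ['c', 'd', 'b'] -> ['c', 'd', 'b']
'c': index 0 in ['c', 'd', 'b'] -> ['c', 'd', 'b']


Output: [0, 2, 0, 1, 0, 1, 2, 1, 1, 0, 0]


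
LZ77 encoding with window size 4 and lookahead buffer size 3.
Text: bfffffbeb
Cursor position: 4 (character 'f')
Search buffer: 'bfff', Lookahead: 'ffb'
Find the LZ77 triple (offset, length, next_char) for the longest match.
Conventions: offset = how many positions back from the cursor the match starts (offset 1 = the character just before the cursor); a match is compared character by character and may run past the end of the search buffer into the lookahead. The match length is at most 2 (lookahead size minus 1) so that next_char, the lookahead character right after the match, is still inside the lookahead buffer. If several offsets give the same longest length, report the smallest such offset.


Try each offset into the search buffer:
  offset=1 (pos 3, char 'f'): match length 2
  offset=2 (pos 2, char 'f'): match length 2
  offset=3 (pos 1, char 'f'): match length 2
  offset=4 (pos 0, char 'b'): match length 0
Longest match has length 2, found at offsets 1, 2, 3; take the smallest, offset 1.
next_char = character at position 4 + 2 = 6 -> 'b'

Best match: offset=1, length=2 (matching 'ff' starting at position 3)
LZ77 triple: (1, 2, 'b')


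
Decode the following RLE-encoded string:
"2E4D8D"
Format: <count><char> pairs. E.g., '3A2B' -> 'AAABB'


Expanding each <count><char> pair:
  2E -> 'EE'
  4D -> 'DDDD'
  8D -> 'DDDDDDDD'

Decoded = EEDDDDDDDDDDDD


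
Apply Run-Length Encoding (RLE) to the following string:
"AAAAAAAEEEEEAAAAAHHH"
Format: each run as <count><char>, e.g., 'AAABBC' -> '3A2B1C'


Scanning runs left to right:
  i=0: run of 'A' x 7 -> '7A'
  i=7: run of 'E' x 5 -> '5E'
  i=12: run of 'A' x 5 -> '5A'
  i=17: run of 'H' x 3 -> '3H'

RLE = 7A5E5A3H


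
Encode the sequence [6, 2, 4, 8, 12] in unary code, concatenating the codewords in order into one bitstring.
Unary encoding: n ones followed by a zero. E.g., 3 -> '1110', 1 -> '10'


Encode each number as n ones followed by a terminating 0:
  6 -> 1111110 (7 bits)
  2 -> 110 (3 bits)
  4 -> 11110 (5 bits)
  8 -> 111111110 (9 bits)
  12 -> 1111111111110 (13 bits)
Total length = 7 + 3 + 5 + 9 + 13 = 37 bits.

Unary([6, 2, 4, 8, 12]) = 1111110110111101111111101111111111110 (37 bits)


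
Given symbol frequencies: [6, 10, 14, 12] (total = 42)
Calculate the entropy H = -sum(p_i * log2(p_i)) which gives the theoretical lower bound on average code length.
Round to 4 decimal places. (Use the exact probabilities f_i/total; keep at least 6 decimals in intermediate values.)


Per-symbol terms -p_i * log2(p_i) with p_i = f_i/42:
  p = 6/42 = 0.142857: log2(p) = -2.807355, -p*log2(p) = 0.401051
  p = 10/42 = 0.238095: log2(p) = -2.070389, -p*log2(p) = 0.492950
  p = 14/42 = 0.333333: log2(p) = -1.584963, -p*log2(p) = 0.528321
  p = 12/42 = 0.285714: log2(p) = -1.807355, -p*log2(p) = 0.516387
H = 0.401051 + 0.492950 + 0.528321 + 0.516387 = 1.938709

H = 1.9387 bits/symbol


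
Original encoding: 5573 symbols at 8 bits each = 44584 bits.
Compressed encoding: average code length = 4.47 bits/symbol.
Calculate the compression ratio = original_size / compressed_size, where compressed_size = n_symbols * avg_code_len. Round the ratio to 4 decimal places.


original_size = n_symbols * orig_bits = 5573 * 8 = 44584 bits
compressed_size = n_symbols * avg_code_len = 5573 * 4.47 = 24911.31 bits
ratio = original_size / compressed_size = 44584 / 24911.31 = 1.7897

Compression ratio = 1.7897


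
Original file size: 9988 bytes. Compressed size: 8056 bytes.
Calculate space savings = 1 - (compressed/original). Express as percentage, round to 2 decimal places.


ratio = compressed/original = 8056/9988 = 0.806568
savings = 1 - ratio = 1 - 0.806568 = 0.193432
as a percentage: 0.193432 * 100 = 19.34%

Space savings = 1 - 8056/9988 = 19.34%


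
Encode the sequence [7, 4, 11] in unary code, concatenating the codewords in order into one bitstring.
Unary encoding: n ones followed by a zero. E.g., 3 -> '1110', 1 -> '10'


Encode each number as n ones followed by a terminating 0:
  7 -> 11111110 (8 bits)
  4 -> 11110 (5 bits)
  11 -> 111111111110 (12 bits)
Total length = 8 + 5 + 12 = 25 bits.

Unary([7, 4, 11]) = 1111111011110111111111110 (25 bits)


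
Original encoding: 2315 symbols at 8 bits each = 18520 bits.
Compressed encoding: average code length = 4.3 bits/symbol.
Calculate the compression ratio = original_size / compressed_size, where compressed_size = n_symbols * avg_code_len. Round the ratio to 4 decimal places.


original_size = n_symbols * orig_bits = 2315 * 8 = 18520 bits
compressed_size = n_symbols * avg_code_len = 2315 * 4.3 = 9954.5 bits
ratio = original_size / compressed_size = 18520 / 9954.5 = 1.8605

Compression ratio = 1.8605


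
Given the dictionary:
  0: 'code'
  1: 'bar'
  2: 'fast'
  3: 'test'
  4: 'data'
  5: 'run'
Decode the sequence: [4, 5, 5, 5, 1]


Look up each index in the dictionary:
  4 -> 'data'
  5 -> 'run'
  5 -> 'run'
  5 -> 'run'
  1 -> 'bar'

Decoded: "data run run run bar"


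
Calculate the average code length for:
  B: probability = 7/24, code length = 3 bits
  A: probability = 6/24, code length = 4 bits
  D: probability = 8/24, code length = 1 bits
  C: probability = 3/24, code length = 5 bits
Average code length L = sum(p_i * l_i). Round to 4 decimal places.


Weighted contributions p_i * l_i:
  B: (7/24) * 3 = 21/24
  A: (6/24) * 4 = 24/24
  D: (8/24) * 1 = 8/24
  C: (3/24) * 5 = 15/24
Sum = (21 + 24 + 8 + 15)/24 = 68/24

L = 68/24 = 2.8333 bits/symbol


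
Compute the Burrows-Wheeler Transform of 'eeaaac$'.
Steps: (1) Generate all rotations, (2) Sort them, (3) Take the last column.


Rotations (sorted):
  0: $eeaaac -> last char: c
  1: aaac$ee -> last char: e
  2: aac$eea -> last char: a
  3: ac$eeaa -> last char: a
  4: c$eeaaa -> last char: a
  5: eaaac$e -> last char: e
  6: eeaaac$ -> last char: $


BWT = ceaaae$


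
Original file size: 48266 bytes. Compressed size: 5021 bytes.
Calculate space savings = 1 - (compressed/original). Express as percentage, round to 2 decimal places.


ratio = compressed/original = 5021/48266 = 0.104028
savings = 1 - ratio = 1 - 0.104028 = 0.895972
as a percentage: 0.895972 * 100 = 89.6%

Space savings = 1 - 5021/48266 = 89.6%


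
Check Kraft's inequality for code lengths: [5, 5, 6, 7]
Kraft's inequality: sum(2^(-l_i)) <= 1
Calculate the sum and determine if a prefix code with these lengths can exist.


Sum = 2^(-5) + 2^(-5) + 2^(-6) + 2^(-7)
    = 0.03125 + 0.03125 + 0.015625 + 0.0078125
    = 11/128 = 0.0859375
Since 0.0859375 <= 1, Kraft's inequality IS satisfied.
A prefix code with these lengths CAN exist.

Kraft sum = 0.0859375. Satisfied.


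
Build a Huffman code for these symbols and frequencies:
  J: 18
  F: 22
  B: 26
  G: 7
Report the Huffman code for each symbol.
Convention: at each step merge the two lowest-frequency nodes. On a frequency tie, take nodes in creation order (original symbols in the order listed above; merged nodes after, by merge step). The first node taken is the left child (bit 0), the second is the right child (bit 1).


Huffman tree construction:
Step 1: Merge G(7) + J(18) = 25
Step 2: Merge F(22) + (G+J)(25) = 47
Step 3: Merge B(26) + (F+(G+J))(47) = 73
Read each symbol's code off the tree from the root (left child = 0, right child = 1).

Codes:
  J: 111 (length 3)
  F: 10 (length 2)
  B: 0 (length 1)
  G: 110 (length 3)
Average code length: 145/73 = 1.9863 bits/symbol


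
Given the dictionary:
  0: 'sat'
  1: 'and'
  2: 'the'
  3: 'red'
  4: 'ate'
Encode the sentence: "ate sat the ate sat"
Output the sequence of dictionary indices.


Look up each word in the dictionary:
  'ate' -> 4
  'sat' -> 0
  'the' -> 2
  'ate' -> 4
  'sat' -> 0

Encoded: [4, 0, 2, 4, 0]


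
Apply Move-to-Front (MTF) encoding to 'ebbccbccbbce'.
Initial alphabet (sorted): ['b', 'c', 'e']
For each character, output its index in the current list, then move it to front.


MTF encoding:
'e': index 2 in ['b', 'c', 'e'] -> ['e', 'b', 'c']
'b': index 1 in ['e', 'b', 'c'] -> ['b', 'e', 'c']
'b': index 0 in ['b', 'e', 'c'] -> ['b', 'e', 'c']
'c': index 2 in ['b', 'e', 'c'] -> ['c', 'b', 'e']
'c': index 0 in ['c', 'b', 'e'] -> ['c', 'b', 'e']
'b': index 1 in ['c', 'b', 'e'] -> ['b', 'c', 'e']
'c': index 1 in ['b', 'c', 'e'] -> ['c', 'b', 'e']
'c': index 0 in ['c', 'b', 'e'] -> ['c', 'b', 'e']
'b': index 1 in ['c', 'b', 'e'] -> ['b', 'c', 'e']
'b': index 0 in ['b', 'c', 'e'] -> ['b', 'c', 'e']
'c': index 1 in ['b', 'c', 'e'] -> ['c', 'b', 'e']
'e': index 2 in ['c', 'b', 'e'] -> ['e', 'c', 'b']


Output: [2, 1, 0, 2, 0, 1, 1, 0, 1, 0, 1, 2]


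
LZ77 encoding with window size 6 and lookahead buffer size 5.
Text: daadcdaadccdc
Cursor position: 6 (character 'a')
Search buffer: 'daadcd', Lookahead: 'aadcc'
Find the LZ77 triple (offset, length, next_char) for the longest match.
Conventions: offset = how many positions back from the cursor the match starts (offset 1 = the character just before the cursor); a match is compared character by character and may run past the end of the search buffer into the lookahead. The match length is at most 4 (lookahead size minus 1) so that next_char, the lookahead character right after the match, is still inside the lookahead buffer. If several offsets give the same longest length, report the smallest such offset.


Try each offset into the search buffer:
  offset=1 (pos 5, char 'd'): match length 0
  offset=2 (pos 4, char 'c'): match length 0
  offset=3 (pos 3, char 'd'): match length 0
  offset=4 (pos 2, char 'a'): match length 1
  offset=5 (pos 1, char 'a'): match length 4
  offset=6 (pos 0, char 'd'): match length 0
Longest match has length 4 at offset 5.
next_char = character at position 6 + 4 = 10 -> 'c'

Best match: offset=5, length=4 (matching 'aadc' starting at position 1)
LZ77 triple: (5, 4, 'c')


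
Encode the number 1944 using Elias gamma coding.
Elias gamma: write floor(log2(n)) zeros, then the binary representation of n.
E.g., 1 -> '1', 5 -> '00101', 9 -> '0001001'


num_bits = floor(log2(1944)) + 1 = 11
leading_zeros = num_bits - 1 = 10
binary(1944) = 11110011000

Elias gamma(1944) = '0000000000' + '11110011000' = 000000000011110011000 (21 bits)


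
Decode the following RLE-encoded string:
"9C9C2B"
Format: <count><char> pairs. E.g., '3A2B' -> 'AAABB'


Expanding each <count><char> pair:
  9C -> 'CCCCCCCCC'
  9C -> 'CCCCCCCCC'
  2B -> 'BB'

Decoded = CCCCCCCCCCCCCCCCCCBB


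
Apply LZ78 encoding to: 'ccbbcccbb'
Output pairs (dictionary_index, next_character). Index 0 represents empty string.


LZ78 encoding steps:
Dictionary: {0: ''}
Step 1: w='' (idx 0), next='c' -> output (0, 'c'), add 'c' as idx 1
Step 2: w='c' (idx 1), next='b' -> output (1, 'b'), add 'cb' as idx 2
Step 3: w='' (idx 0), next='b' -> output (0, 'b'), add 'b' as idx 3
Step 4: w='c' (idx 1), next='c' -> output (1, 'c'), add 'cc' as idx 4
Step 5: w='cb' (idx 2), next='b' -> output (2, 'b'), add 'cbb' as idx 5


Encoded: [(0, 'c'), (1, 'b'), (0, 'b'), (1, 'c'), (2, 'b')]


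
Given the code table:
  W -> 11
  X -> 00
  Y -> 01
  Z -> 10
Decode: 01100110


Decoding:
01 -> Y
10 -> Z
01 -> Y
10 -> Z


Result: YZYZ


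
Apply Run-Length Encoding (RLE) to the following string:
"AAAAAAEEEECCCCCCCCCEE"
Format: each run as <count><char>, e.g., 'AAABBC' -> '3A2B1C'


Scanning runs left to right:
  i=0: run of 'A' x 6 -> '6A'
  i=6: run of 'E' x 4 -> '4E'
  i=10: run of 'C' x 9 -> '9C'
  i=19: run of 'E' x 2 -> '2E'

RLE = 6A4E9C2E


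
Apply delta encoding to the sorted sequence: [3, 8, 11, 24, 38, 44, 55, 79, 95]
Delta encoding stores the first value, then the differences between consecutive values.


First value: 3
Deltas:
  8 - 3 = 5
  11 - 8 = 3
  24 - 11 = 13
  38 - 24 = 14
  44 - 38 = 6
  55 - 44 = 11
  79 - 55 = 24
  95 - 79 = 16


Delta encoded: [3, 5, 3, 13, 14, 6, 11, 24, 16]


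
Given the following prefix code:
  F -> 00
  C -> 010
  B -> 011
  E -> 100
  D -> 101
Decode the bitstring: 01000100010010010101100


Decoding step by step:
Bits 010 -> C
Bits 00 -> F
Bits 100 -> E
Bits 010 -> C
Bits 010 -> C
Bits 010 -> C
Bits 101 -> D
Bits 100 -> E


Decoded message: CFECCCDE


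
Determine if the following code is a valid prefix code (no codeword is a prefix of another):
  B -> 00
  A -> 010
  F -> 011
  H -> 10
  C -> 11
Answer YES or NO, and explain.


Checking each pair (does one codeword prefix another?):
  B='00' vs A='010': no prefix
  B='00' vs F='011': no prefix
  B='00' vs H='10': no prefix
  B='00' vs C='11': no prefix
  A='010' vs B='00': no prefix
  A='010' vs F='011': no prefix
  A='010' vs H='10': no prefix
  A='010' vs C='11': no prefix
  F='011' vs B='00': no prefix
  F='011' vs A='010': no prefix
  F='011' vs H='10': no prefix
  F='011' vs C='11': no prefix
  H='10' vs B='00': no prefix
  H='10' vs A='010': no prefix
  H='10' vs F='011': no prefix
  H='10' vs C='11': no prefix
  C='11' vs B='00': no prefix
  C='11' vs A='010': no prefix
  C='11' vs F='011': no prefix
  C='11' vs H='10': no prefix
No violation found over all pairs.

YES -- this is a valid prefix code. No codeword is a prefix of any other codeword.


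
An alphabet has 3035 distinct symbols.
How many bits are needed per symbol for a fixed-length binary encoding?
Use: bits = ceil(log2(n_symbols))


log2(3035) = 11.5675
Bracket: 2^11 = 2048 < 3035 <= 2^12 = 4096
So ceil(log2(3035)) = 12

bits = ceil(log2(3035)) = ceil(11.5675) = 12 bits


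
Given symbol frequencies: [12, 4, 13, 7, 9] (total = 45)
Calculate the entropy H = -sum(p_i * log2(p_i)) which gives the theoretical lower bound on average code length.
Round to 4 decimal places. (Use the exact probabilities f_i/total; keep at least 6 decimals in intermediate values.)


Per-symbol terms -p_i * log2(p_i) with p_i = f_i/45:
  p = 12/45 = 0.266667: log2(p) = -1.906891, -p*log2(p) = 0.508504
  p = 4/45 = 0.088889: log2(p) = -3.491853, -p*log2(p) = 0.310387
  p = 13/45 = 0.288889: log2(p) = -1.791413, -p*log2(p) = 0.517519
  p = 7/45 = 0.155556: log2(p) = -2.684498, -p*log2(p) = 0.417589
  p = 9/45 = 0.200000: log2(p) = -2.321928, -p*log2(p) = 0.464386
H = 0.508504 + 0.310387 + 0.517519 + 0.417589 + 0.464386 = 2.218385

H = 2.2184 bits/symbol


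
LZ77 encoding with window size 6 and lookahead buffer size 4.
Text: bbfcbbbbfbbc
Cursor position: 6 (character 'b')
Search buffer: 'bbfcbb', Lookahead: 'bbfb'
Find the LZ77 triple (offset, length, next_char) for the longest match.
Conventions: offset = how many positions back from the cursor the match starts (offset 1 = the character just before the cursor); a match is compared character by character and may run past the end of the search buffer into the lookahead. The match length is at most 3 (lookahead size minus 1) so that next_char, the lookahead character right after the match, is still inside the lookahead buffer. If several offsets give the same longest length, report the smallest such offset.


Try each offset into the search buffer:
  offset=1 (pos 5, char 'b'): match length 2
  offset=2 (pos 4, char 'b'): match length 2
  offset=3 (pos 3, char 'c'): match length 0
  offset=4 (pos 2, char 'f'): match length 0
  offset=5 (pos 1, char 'b'): match length 1
  offset=6 (pos 0, char 'b'): match length 3
Longest match has length 3 at offset 6.
next_char = character at position 6 + 3 = 9 -> 'b'

Best match: offset=6, length=3 (matching 'bbf' starting at position 0)
LZ77 triple: (6, 3, 'b')


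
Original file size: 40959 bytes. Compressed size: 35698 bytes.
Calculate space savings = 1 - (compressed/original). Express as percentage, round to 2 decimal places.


ratio = compressed/original = 35698/40959 = 0.871554
savings = 1 - ratio = 1 - 0.871554 = 0.128446
as a percentage: 0.128446 * 100 = 12.84%

Space savings = 1 - 35698/40959 = 12.84%


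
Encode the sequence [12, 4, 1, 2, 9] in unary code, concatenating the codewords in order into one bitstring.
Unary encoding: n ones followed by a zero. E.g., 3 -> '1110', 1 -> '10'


Encode each number as n ones followed by a terminating 0:
  12 -> 1111111111110 (13 bits)
  4 -> 11110 (5 bits)
  1 -> 10 (2 bits)
  2 -> 110 (3 bits)
  9 -> 1111111110 (10 bits)
Total length = 13 + 5 + 2 + 3 + 10 = 33 bits.

Unary([12, 4, 1, 2, 9]) = 111111111111011110101101111111110 (33 bits)


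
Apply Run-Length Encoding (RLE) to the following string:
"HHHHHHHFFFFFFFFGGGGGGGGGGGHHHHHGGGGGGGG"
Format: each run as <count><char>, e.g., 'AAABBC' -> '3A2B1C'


Scanning runs left to right:
  i=0: run of 'H' x 7 -> '7H'
  i=7: run of 'F' x 8 -> '8F'
  i=15: run of 'G' x 11 -> '11G'
  i=26: run of 'H' x 5 -> '5H'
  i=31: run of 'G' x 8 -> '8G'

RLE = 7H8F11G5H8G


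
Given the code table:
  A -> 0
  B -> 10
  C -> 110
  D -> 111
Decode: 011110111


Decoding:
0 -> A
111 -> D
10 -> B
111 -> D


Result: ADBD


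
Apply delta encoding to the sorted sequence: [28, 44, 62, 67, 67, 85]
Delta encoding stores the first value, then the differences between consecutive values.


First value: 28
Deltas:
  44 - 28 = 16
  62 - 44 = 18
  67 - 62 = 5
  67 - 67 = 0
  85 - 67 = 18


Delta encoded: [28, 16, 18, 5, 0, 18]


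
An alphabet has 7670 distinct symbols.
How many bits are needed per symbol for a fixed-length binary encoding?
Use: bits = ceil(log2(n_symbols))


log2(7670) = 12.905
Bracket: 2^12 = 4096 < 7670 <= 2^13 = 8192
So ceil(log2(7670)) = 13

bits = ceil(log2(7670)) = ceil(12.905) = 13 bits


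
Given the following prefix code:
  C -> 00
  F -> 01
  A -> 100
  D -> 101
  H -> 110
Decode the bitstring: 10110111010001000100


Decoding step by step:
Bits 101 -> D
Bits 101 -> D
Bits 110 -> H
Bits 100 -> A
Bits 01 -> F
Bits 00 -> C
Bits 01 -> F
Bits 00 -> C


Decoded message: DDHAFCFC


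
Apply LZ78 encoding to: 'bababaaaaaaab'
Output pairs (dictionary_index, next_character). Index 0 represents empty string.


LZ78 encoding steps:
Dictionary: {0: ''}
Step 1: w='' (idx 0), next='b' -> output (0, 'b'), add 'b' as idx 1
Step 2: w='' (idx 0), next='a' -> output (0, 'a'), add 'a' as idx 2
Step 3: w='b' (idx 1), next='a' -> output (1, 'a'), add 'ba' as idx 3
Step 4: w='ba' (idx 3), next='a' -> output (3, 'a'), add 'baa' as idx 4
Step 5: w='a' (idx 2), next='a' -> output (2, 'a'), add 'aa' as idx 5
Step 6: w='aa' (idx 5), next='a' -> output (5, 'a'), add 'aaa' as idx 6
Step 7: w='b' (idx 1), end of input -> output (1, '')


Encoded: [(0, 'b'), (0, 'a'), (1, 'a'), (3, 'a'), (2, 'a'), (5, 'a'), (1, '')]


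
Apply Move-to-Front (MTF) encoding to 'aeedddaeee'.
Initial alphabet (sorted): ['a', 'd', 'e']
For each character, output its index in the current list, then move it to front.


MTF encoding:
'a': index 0 in ['a', 'd', 'e'] -> ['a', 'd', 'e']
'e': index 2 in ['a', 'd', 'e'] -> ['e', 'a', 'd']
'e': index 0 in ['e', 'a', 'd'] -> ['e', 'a', 'd']
'd': index 2 in ['e', 'a', 'd'] -> ['d', 'e', 'a']
'd': index 0 in ['d', 'e', 'a'] -> ['d', 'e', 'a']
'd': index 0 in ['d', 'e', 'a'] -> ['d', 'e', 'a']
'a': index 2 in ['d', 'e', 'a'] -> ['a', 'd', 'e']
'e': index 2 in ['a', 'd', 'e'] -> ['e', 'a', 'd']
'e': index 0 in ['e', 'a', 'd'] -> ['e', 'a', 'd']
'e': index 0 in ['e', 'a', 'd'] -> ['e', 'a', 'd']


Output: [0, 2, 0, 2, 0, 0, 2, 2, 0, 0]


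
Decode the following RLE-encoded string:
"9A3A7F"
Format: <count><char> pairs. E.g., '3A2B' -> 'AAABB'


Expanding each <count><char> pair:
  9A -> 'AAAAAAAAA'
  3A -> 'AAA'
  7F -> 'FFFFFFF'

Decoded = AAAAAAAAAAAAFFFFFFF


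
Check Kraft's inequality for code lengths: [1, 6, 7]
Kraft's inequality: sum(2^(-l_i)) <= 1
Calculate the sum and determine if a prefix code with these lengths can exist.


Sum = 2^(-1) + 2^(-6) + 2^(-7)
    = 0.5 + 0.015625 + 0.0078125
    = 67/128 = 0.5234375
Since 0.5234375 <= 1, Kraft's inequality IS satisfied.
A prefix code with these lengths CAN exist.

Kraft sum = 0.5234375. Satisfied.


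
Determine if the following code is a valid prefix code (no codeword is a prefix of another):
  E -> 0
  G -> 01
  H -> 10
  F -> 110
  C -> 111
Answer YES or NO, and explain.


Checking each pair (does one codeword prefix another?):
  E='0' vs G='01': prefix -- VIOLATION

NO -- this is NOT a valid prefix code. E (0) is a prefix of G (01).


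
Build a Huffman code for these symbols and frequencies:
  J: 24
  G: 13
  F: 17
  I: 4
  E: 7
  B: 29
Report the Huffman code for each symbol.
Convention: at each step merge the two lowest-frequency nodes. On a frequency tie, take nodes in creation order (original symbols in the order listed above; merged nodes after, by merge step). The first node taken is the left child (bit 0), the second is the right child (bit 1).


Huffman tree construction:
Step 1: Merge I(4) + E(7) = 11
Step 2: Merge (I+E)(11) + G(13) = 24
Step 3: Merge F(17) + J(24) = 41
Step 4: Merge ((I+E)+G)(24) + B(29) = 53
Step 5: Merge (F+J)(41) + (((I+E)+G)+B)(53) = 94
Read each symbol's code off the tree from the root (left child = 0, right child = 1).

Codes:
  J: 01 (length 2)
  G: 101 (length 3)
  F: 00 (length 2)
  I: 1000 (length 4)
  E: 1001 (length 4)
  B: 11 (length 2)
Average code length: 223/94 = 2.3723 bits/symbol


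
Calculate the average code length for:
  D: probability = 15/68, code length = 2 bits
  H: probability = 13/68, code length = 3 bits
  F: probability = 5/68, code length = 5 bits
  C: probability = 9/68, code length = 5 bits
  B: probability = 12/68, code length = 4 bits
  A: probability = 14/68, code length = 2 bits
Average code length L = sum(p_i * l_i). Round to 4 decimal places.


Weighted contributions p_i * l_i:
  D: (15/68) * 2 = 30/68
  H: (13/68) * 3 = 39/68
  F: (5/68) * 5 = 25/68
  C: (9/68) * 5 = 45/68
  B: (12/68) * 4 = 48/68
  A: (14/68) * 2 = 28/68
Sum = (30 + 39 + 25 + 45 + 48 + 28)/68 = 215/68

L = 215/68 = 3.1618 bits/symbol


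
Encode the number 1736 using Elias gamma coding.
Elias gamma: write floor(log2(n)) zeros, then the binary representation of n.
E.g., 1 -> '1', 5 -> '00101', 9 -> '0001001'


num_bits = floor(log2(1736)) + 1 = 11
leading_zeros = num_bits - 1 = 10
binary(1736) = 11011001000

Elias gamma(1736) = '0000000000' + '11011001000' = 000000000011011001000 (21 bits)


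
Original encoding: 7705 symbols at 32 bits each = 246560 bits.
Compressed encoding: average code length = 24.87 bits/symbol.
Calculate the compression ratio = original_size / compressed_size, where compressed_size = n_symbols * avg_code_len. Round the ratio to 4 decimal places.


original_size = n_symbols * orig_bits = 7705 * 32 = 246560 bits
compressed_size = n_symbols * avg_code_len = 7705 * 24.87 = 191623.35 bits
ratio = original_size / compressed_size = 246560 / 191623.35 = 1.2867

Compression ratio = 1.2867


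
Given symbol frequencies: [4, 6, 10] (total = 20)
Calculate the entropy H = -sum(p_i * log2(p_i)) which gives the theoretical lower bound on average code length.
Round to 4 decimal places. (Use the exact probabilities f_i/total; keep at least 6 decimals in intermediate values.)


Per-symbol terms -p_i * log2(p_i) with p_i = f_i/20:
  p = 4/20 = 0.200000: log2(p) = -2.321928, -p*log2(p) = 0.464386
  p = 6/20 = 0.300000: log2(p) = -1.736966, -p*log2(p) = 0.521090
  p = 10/20 = 0.500000: log2(p) = -1.000000, -p*log2(p) = 0.500000
H = 0.464386 + 0.521090 + 0.500000 = 1.485476

H = 1.4855 bits/symbol


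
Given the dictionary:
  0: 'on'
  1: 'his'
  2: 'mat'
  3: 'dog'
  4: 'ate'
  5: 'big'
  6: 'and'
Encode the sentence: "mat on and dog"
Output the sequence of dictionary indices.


Look up each word in the dictionary:
  'mat' -> 2
  'on' -> 0
  'and' -> 6
  'dog' -> 3

Encoded: [2, 0, 6, 3]


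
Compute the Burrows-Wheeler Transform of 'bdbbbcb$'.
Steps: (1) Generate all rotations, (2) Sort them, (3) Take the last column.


Rotations (sorted):
  0: $bdbbbcb -> last char: b
  1: b$bdbbbc -> last char: c
  2: bbbcb$bd -> last char: d
  3: bbcb$bdb -> last char: b
  4: bcb$bdbb -> last char: b
  5: bdbbbcb$ -> last char: $
  6: cb$bdbbb -> last char: b
  7: dbbbcb$b -> last char: b


BWT = bcdbb$bb


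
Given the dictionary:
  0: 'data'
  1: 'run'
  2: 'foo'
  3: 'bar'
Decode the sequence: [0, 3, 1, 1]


Look up each index in the dictionary:
  0 -> 'data'
  3 -> 'bar'
  1 -> 'run'
  1 -> 'run'

Decoded: "data bar run run"
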